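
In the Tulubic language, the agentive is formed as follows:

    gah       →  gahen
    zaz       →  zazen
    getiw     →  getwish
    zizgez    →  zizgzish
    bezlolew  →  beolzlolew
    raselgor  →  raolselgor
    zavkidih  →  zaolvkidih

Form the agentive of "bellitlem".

beolllitlem

zaz and zizgez both end in -z yet inflect differently (zazen, zizgzish), so the final letter is not what conditions the rule; the number of vowels is.
"bellitlem" has 3 vowels. The stems with 3 vowels (bezlolew → beolzlolew, raselgor → raolselgor, zavkidih → zaolvkidih) insert -ol- after the first vowel.
The other patterns: stems with 1 vowel add -en; stems with 2 vowels delete the last vowel and add -ish.
So bellitlem → beolllitlem.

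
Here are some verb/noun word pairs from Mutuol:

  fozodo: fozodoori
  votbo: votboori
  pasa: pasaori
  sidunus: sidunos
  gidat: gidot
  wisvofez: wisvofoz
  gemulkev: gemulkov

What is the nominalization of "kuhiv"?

pasa and gidat both have last vowel 'a' yet inflect differently (pasaori, gidot), so the last vowel is not what conditions the rule; whether the stem ends in a vowel or a consonant is.
"kuhiv" ends in a consonant. The stems ending in a consonant (sidunus → sidunos, gidat → gidot, wisvofez → wisvofoz) change the last vowel to 'o'.
The other pattern: stems ending in a vowel add -ori.
So kuhiv → kuhov.

kuhov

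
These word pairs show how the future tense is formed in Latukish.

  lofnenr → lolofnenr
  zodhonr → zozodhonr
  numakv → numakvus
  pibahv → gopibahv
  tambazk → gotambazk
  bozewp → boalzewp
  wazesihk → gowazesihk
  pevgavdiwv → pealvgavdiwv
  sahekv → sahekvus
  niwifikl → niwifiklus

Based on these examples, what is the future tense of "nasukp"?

"nasukp" has second-to-last letter 'k'. The stems whose second-to-last letter is 'k' (niwifikl → niwifiklus, numakv → numakvus, sahekv → sahekvus) add -us.
The other patterns: stems whose second-to-last letter is 'w' insert -al- after the first vowel; stems whose second-to-last letter is 'n' repeat the first consonant+vowel as a prefix; stems whose second-to-last letter is 'h' or 'z' add the prefix go-.
So nasukp → nasukpus.

nasukpus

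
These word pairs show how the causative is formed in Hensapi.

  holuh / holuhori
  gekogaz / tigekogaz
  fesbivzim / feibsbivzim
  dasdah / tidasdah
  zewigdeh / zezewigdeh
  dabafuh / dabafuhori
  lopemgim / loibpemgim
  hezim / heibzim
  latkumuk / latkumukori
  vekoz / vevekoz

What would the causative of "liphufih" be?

liibphufih

dasdah and dabafuh both end in -h yet inflect differently (tidasdah, dabafuhori), so the final letter is not what conditions the rule; the last vowel is.
"liphufih" has last vowel 'i'. The stems whose last vowel is 'i' (lopemgim → loibpemgim, hezim → heibzim, fesbivzim → feibsbivzim) insert -ib- after the first vowel.
The other patterns: stems whose last vowel is 'a' add the prefix ti-; stems whose last vowel is 'u' add -ori; stems whose last vowel is 'e' or 'o' repeat the first consonant+vowel as a prefix.
So liphufih → liibphufih.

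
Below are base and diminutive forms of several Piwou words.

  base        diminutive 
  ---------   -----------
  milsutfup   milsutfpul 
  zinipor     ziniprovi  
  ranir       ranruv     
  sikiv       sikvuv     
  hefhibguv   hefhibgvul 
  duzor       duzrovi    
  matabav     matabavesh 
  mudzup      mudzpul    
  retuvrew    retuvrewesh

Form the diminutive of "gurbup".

"gurbup" has last vowel 'u'. The stems whose last vowel is 'u' (hefhibguv → hefhibgvul, milsutfup → milsutfpul, mudzup → mudzpul) delete the last vowel and add -ul.
The other patterns: stems whose last vowel is 'a' or 'e' add -esh; stems whose last vowel is 'o' delete the last vowel and add -ovi; stems whose last vowel is 'i' delete the last vowel and add -uv.
So gurbup → gurbpul.

gurbpul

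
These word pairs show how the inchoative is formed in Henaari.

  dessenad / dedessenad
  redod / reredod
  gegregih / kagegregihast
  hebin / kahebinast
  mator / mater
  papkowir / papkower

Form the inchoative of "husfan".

kahusfanast

mator and redod both have last vowel 'o' yet inflect differently (mater, reredod), so the last vowel is not what conditions the rule; the final letter is.
"husfan" ends in -n. The one such stem in the data (hebin → kahebinast) adds ka- … -ast around the stem, so the same rule applies.
The other patterns: stems ending in -r change the last vowel to 'e'; stems ending in -d repeat the first consonant+vowel as a prefix.
So husfan → kahusfanast.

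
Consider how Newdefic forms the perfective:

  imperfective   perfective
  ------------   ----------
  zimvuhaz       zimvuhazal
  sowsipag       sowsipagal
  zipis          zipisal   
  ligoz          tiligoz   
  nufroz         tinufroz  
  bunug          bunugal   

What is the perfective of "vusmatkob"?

ligoz and zimvuhaz both end in -z yet inflect differently (tiligoz, zimvuhazal), so the final letter is not what conditions the rule; the last vowel is.
"vusmatkob" has last vowel 'o'. The stems whose last vowel is 'o' (ligoz → tiligoz, nufroz → tinufroz) add the prefix ti-.
The other pattern: stems whose last vowel is 'a', 'i' or 'u' add -al.
So vusmatkob → tivusmatkob.

tivusmatkob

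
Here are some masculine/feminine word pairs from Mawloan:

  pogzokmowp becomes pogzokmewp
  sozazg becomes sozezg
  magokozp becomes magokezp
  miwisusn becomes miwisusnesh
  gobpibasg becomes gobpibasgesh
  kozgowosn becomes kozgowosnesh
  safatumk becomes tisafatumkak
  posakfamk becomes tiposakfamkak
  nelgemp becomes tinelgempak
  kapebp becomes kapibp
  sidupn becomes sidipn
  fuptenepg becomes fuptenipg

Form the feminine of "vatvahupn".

sozazg and gobpibasg both end in -g yet inflect differently (sozezg, gobpibasgesh), so the final letter is not what conditions the rule; the second-to-last letter is.
"vatvahupn" has second-to-last letter 'p'. The stems whose second-to-last letter is 'p' (sidupn → sidipn, fuptenepg → fuptenipg) change the last vowel to 'i'.
So vatvahupn → vatvahipn.

vatvahipn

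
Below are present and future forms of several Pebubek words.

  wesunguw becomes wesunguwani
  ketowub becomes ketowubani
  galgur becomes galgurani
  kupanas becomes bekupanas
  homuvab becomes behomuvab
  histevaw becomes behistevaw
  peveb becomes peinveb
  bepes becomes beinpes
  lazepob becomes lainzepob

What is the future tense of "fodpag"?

befodpag

ketowub and homuvab both end in -b yet inflect differently (ketowubani, behomuvab), so the final letter is not what conditions the rule; the last vowel is.
"fodpag" has last vowel 'a'. The stems whose last vowel is 'a' (kupanas → bekupanas, homuvab → behomuvab, histevaw → behistevaw) add the prefix be-.
The other patterns: stems whose last vowel is 'u' add -ani; stems whose last vowel is 'e' or 'o' insert -in- after the first vowel.
So fodpag → befodpag.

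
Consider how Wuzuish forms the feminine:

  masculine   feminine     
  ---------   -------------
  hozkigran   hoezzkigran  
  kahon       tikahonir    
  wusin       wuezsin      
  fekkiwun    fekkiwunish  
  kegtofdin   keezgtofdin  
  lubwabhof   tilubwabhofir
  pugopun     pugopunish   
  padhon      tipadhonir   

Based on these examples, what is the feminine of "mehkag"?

"mehkag" has last vowel 'a'. The one such stem in the data (hozkigran → hoezzkigran) inserts -ez- after the first vowel (as do kegtofdin, wusin), so the same rule applies.
So mehkag → meezhkag.

meezhkag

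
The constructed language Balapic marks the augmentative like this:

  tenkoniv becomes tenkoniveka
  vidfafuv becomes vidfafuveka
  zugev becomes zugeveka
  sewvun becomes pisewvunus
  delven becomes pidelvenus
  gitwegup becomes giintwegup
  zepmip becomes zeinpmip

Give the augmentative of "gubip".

guinbip

"gubip" ends in -p. The stems ending in -p (gitwegup → giintwegup, zepmip → zeinpmip) insert -in- after the first vowel.
The other patterns: stems ending in -v add -eka; stems ending in -n add pi- … -us around the stem.
So gubip → guinbip.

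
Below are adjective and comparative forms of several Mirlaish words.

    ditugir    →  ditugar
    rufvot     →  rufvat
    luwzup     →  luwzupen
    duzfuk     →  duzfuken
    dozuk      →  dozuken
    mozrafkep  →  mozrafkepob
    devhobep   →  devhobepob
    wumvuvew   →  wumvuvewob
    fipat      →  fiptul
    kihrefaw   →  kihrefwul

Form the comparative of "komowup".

luwzup and mozrafkep both end in -p yet inflect differently (luwzupen, mozrafkepob), so the final letter is not what conditions the rule; the last vowel is.
"komowup" has last vowel 'u'. The stems whose last vowel is 'u' (luwzup → luwzupen, duzfuk → duzfuken, dozuk → dozuken) add -en.
The other patterns: stems whose last vowel is 'i' or 'o' change the last vowel to 'a'; stems whose last vowel is 'e' add -ob; stems whose last vowel is 'a' delete the last vowel and add -ul.
So komowup → komowupen.

komowupen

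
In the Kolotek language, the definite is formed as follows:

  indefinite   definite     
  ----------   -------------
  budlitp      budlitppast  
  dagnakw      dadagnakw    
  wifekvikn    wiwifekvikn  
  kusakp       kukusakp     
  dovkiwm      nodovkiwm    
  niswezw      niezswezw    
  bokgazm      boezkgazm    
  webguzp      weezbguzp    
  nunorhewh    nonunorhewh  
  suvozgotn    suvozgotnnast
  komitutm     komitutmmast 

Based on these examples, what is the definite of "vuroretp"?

vuroretppast

"vuroretp" has second-to-last letter 't'. The stems whose second-to-last letter is 't' (komitutm → komitutmmast, suvozgotn → suvozgotnnast, budlitp → budlitppast) double the final consonant and add -ast.
So vuroretp → vuroretppast.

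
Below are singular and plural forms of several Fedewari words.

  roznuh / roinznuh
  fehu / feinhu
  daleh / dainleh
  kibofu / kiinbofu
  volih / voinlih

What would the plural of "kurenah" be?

kuinrenah

Every pair shown (roznuh → roinznuh, fehu → feinhu, daleh → dainleh, …) follows the same rule: insert -in- after the first vowel.
So kurenah → kuinrenah.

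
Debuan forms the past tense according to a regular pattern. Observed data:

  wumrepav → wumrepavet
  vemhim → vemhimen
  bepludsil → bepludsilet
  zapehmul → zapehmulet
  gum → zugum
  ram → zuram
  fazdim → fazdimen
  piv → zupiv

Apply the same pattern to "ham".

ram and fazdim both end in -m yet inflect differently (zuram, fazdimen), so the final letter is not what conditions the rule; the number of vowels is.
"ham" has 1 vowel. The stems with 1 vowel (ram → zuram, gum → zugum, piv → zupiv) add the prefix zu-.
The other patterns: stems with 2 vowels add -en; stems with 3 vowels add -et.
So ham → zuham.

zuham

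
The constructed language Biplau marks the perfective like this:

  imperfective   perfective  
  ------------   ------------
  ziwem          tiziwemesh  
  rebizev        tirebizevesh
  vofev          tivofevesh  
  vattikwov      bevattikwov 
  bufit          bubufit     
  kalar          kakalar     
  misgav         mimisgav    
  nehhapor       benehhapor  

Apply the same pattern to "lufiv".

"lufiv" has last vowel 'i'. The one such stem in the data (bufit → bubufit) repeats the first consonant+vowel as a prefix (as do misgav, kalar), so the same rule applies.
So lufiv → lulufiv.

lulufiv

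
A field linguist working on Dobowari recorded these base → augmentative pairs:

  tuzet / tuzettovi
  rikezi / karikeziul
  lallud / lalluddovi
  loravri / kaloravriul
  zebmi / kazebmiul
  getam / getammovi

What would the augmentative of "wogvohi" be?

lallud and loravri both begin with l- yet inflect differently (lalluddovi, kaloravriul), so the first letter is not what conditions the rule; whether the stem ends in a vowel or a consonant is.
"wogvohi" ends in a vowel. The stems ending in a vowel (rikezi → karikeziul, zebmi → kazebmiul, loravri → kaloravriul) add ka- … -ul around the stem.
The other pattern: stems ending in a consonant double the final consonant and add -ovi.
So wogvohi → kawogvohiul.

kawogvohiul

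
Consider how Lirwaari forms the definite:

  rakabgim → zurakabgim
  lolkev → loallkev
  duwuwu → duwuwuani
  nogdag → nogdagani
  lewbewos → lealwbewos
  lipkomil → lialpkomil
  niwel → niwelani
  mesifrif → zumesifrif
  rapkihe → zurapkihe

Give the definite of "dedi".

"dedi" begins with d-. The one such stem in the data (duwuwu → duwuwuani) adds -ani, so the same rule applies.
So dedi → dediani.

dediani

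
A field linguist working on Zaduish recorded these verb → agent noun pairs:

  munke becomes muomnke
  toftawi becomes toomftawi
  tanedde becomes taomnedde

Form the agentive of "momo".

Every pair shown (munke → muomnke, toftawi → toomftawi, tanedde → taomnedde) follows the same rule: insert -om- after the first vowel.
So momo → moommo.

moommo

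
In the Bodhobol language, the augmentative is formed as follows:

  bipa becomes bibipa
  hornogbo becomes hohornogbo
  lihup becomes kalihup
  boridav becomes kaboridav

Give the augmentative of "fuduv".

kafuduv

"fuduv" ends in a consonant. The stems ending in a consonant (lihup → kalihup, boridav → kaboridav) add the prefix ka-.
The other pattern: stems ending in a vowel repeat the first consonant+vowel as a prefix.
So fuduv → kafuduv.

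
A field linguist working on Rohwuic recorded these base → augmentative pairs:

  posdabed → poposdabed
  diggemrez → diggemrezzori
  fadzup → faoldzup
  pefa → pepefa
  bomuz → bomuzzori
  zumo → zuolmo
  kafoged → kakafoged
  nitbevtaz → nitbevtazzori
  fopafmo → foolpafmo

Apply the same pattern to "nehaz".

"nehaz" ends in -z. The stems ending in -z (diggemrez → diggemrezzori, nitbevtaz → nitbevtazzori, bomuz → bomuzzori) double the final consonant and add -ori.
The other patterns: stems ending in -a or -d repeat the first consonant+vowel as a prefix; stems ending in -o or -p insert -ol- after the first vowel.
So nehaz → nehazzori.

nehazzori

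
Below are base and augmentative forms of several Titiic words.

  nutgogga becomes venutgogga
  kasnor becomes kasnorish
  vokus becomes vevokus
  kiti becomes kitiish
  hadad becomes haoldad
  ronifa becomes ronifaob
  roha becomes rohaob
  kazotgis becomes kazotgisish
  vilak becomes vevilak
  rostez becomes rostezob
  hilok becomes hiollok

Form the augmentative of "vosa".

vevosa

hilok and vilak both end in -k yet inflect differently (hiollok, vevilak), so the final letter is not what conditions the rule; the first letter is.
"vosa" begins with v-. The stems beginning with v- (vilak → vevilak, vokus → vevokus) add the prefix ve-.
The other patterns: stems beginning with h- insert -ol- after the first vowel; stems beginning with r- add -ob; stems beginning with k- add -ish.
So vosa → vevosa.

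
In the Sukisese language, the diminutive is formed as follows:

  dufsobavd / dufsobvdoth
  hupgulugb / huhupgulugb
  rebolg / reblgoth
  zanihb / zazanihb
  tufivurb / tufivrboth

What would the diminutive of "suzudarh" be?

zanihb and tufivurb both end in -b yet inflect differently (zazanihb, tufivrboth), so the final letter is not what conditions the rule; the second-to-last letter is.
"suzudarh" has second-to-last letter 'r'. The one such stem in the data (tufivurb → tufivrboth) deletes the last vowel and adds -oth (as do rebolg, dufsobavd), so the same rule applies.
So suzudarh → suzudrhoth.

suzudrhoth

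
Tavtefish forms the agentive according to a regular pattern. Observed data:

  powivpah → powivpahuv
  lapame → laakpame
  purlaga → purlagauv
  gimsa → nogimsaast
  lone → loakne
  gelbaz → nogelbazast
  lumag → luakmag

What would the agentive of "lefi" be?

purlaga and gimsa both end in -a yet inflect differently (purlagauv, nogimsaast), so the final letter is not what conditions the rule; the first letter is.
"lefi" begins with l-. The stems beginning with l- (lapame → laakpame, lumag → luakmag, lone → loakne) insert -ak- after the first vowel.
So lefi → leakfi.

leakfi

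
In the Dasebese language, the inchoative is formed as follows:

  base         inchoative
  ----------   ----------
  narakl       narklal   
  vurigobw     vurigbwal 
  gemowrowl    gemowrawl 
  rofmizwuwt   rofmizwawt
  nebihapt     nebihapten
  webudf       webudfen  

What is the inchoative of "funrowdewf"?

narakl and gemowrowl both end in -l yet inflect differently (narklal, gemowrawl), so the final letter is not what conditions the rule; the second-to-last letter is.
"funrowdewf" has second-to-last letter 'w'. The stems whose second-to-last letter is 'w' (gemowrowl → gemowrawl, rofmizwuwt → rofmizwawt) change the last vowel to 'a'.
So funrowdewf → funrowdawf.

funrowdawf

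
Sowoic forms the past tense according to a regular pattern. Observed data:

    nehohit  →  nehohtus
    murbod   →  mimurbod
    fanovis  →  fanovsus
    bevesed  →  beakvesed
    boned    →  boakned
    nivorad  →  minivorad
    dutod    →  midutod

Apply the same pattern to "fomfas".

mifomfas

"fomfas" has last vowel 'a'. The one such stem in the data (nivorad → minivorad) adds the prefix mi-, so the same rule applies.
So fomfas → mifomfas.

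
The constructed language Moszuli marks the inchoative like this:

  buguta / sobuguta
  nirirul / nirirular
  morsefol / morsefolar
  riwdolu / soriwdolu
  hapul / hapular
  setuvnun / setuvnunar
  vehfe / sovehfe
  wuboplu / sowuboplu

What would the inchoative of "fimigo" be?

hapul and riwdolu both have last vowel 'u' yet inflect differently (hapular, soriwdolu), so the last vowel is not what conditions the rule; whether the stem ends in a vowel or a consonant is.
"fimigo" ends in a vowel. The stems ending in a vowel (riwdolu → soriwdolu, wuboplu → sowuboplu, vehfe → sovehfe) add the prefix so-.
So fimigo → sofimigo.

sofimigo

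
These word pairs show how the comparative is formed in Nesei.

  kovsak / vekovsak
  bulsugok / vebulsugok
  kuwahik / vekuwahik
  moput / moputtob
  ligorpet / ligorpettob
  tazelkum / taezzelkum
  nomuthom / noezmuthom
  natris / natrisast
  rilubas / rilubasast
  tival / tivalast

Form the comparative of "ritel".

ritelast

moput and tazelkum both have last vowel 'u' yet inflect differently (moputtob, taezzelkum), so the last vowel is not what conditions the rule; the final letter is.
"ritel" ends in -l. The one such stem in the data (tival → tivalast) adds -ast, so the same rule applies.
The other patterns: stems ending in -k add the prefix ve-; stems ending in -t double the final consonant and add -ob; stems ending in -m insert -ez- after the first vowel.
So ritel → ritelast.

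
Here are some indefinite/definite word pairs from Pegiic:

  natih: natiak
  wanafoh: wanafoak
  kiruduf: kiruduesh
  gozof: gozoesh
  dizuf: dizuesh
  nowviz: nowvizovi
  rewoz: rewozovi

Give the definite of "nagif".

nagiesh

wanafoh and gozof both have last vowel 'o' yet inflect differently (wanafoak, gozoesh), so the last vowel is not what conditions the rule; the final letter is.
"nagif" ends in -f. The stems ending in -f (kiruduf → kiruduesh, gozof → gozoesh, dizuf → dizuesh) drop the final letter and add -esh.
The other patterns: stems ending in -h drop the final letter and add -ak; stems ending in -z add -ovi.
So nagif → nagiesh.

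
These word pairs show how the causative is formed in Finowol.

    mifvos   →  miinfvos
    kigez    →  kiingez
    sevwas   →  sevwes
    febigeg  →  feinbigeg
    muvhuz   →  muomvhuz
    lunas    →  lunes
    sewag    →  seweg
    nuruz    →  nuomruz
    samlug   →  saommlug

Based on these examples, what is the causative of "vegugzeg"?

veingugzeg

samlug and sewag both end in -g yet inflect differently (saommlug, seweg), so the final letter is not what conditions the rule; the last vowel is.
"vegugzeg" has last vowel 'e'. The stems whose last vowel is 'e' (kigez → kiingez, febigeg → feinbigeg) insert -in- after the first vowel.
The other patterns: stems whose last vowel is 'u' insert -om- after the first vowel; stems whose last vowel is 'a' change the last vowel to 'e'.
So vegugzeg → veingugzeg.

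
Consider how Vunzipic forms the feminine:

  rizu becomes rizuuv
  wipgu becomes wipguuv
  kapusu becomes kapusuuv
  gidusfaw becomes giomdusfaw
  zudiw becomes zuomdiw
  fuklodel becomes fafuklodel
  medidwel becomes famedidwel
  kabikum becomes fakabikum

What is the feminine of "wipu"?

wipuuv

rizu and kabikum both have last vowel 'u' yet inflect differently (rizuuv, fakabikum), so the last vowel is not what conditions the rule; the final letter is.
"wipu" ends in -u. The stems ending in -u (rizu → rizuuv, wipgu → wipguuv, kapusu → kapusuuv) add -uv.
The other patterns: stems ending in -w insert -om- after the first vowel; stems ending in -l or -m add the prefix fa-.
So wipu → wipuuv.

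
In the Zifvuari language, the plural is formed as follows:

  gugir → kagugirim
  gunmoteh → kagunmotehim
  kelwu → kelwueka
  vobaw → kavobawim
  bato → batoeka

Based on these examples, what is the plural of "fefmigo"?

fefmigoeka

"fefmigo" ends in a vowel. The stems ending in a vowel (bato → batoeka, kelwu → kelwueka) add -eka.
So fefmigo → fefmigoeka.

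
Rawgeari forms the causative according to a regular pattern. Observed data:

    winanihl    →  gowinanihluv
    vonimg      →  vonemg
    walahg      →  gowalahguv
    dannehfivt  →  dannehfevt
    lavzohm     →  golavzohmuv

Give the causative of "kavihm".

walahg and vonimg both end in -g yet inflect differently (gowalahguv, vonemg), so the final letter is not what conditions the rule; the second-to-last letter is.
"kavihm" has second-to-last letter 'h'. The stems whose second-to-last letter is 'h' (lavzohm → golavzohmuv, walahg → gowalahguv, winanihl → gowinanihluv) add go- … -uv around the stem.
So kavihm → gokavihmuv.

gokavihmuv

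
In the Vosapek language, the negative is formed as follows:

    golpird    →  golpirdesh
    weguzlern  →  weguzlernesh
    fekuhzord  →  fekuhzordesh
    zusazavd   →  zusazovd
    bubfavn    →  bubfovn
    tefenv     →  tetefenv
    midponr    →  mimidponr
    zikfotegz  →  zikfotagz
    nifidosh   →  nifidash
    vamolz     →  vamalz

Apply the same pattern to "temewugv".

temewagv

golpird and zusazavd both end in -d yet inflect differently (golpirdesh, zusazovd), so the final letter is not what conditions the rule; the second-to-last letter is.
"temewugv" has second-to-last letter 'g'. The one such stem in the data (zikfotegz → zikfotagz) changes the last vowel to 'a' (as do nifidosh, vamolz), so the same rule applies.
So temewugv → temewagv.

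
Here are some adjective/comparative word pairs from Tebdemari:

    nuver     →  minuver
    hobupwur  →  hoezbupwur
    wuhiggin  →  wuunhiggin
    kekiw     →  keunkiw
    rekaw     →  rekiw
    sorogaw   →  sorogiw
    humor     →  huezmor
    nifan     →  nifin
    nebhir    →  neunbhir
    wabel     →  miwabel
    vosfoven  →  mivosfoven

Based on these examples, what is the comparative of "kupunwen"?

mikupunwen

humor and nuver both end in -r yet inflect differently (huezmor, minuver), so the final letter is not what conditions the rule; the last vowel is.
"kupunwen" has last vowel 'e'. The stems whose last vowel is 'e' (nuver → minuver, vosfoven → mivosfoven, wabel → miwabel) add the prefix mi-.
So kupunwen → mikupunwen.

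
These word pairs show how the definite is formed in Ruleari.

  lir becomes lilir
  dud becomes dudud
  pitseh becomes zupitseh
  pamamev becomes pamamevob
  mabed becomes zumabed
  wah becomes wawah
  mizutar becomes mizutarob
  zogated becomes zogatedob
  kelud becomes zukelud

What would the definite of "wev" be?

wewev

wah and pitseh both end in -h yet inflect differently (wawah, zupitseh), so the final letter is not what conditions the rule; the number of vowels is.
"wev" has 1 vowel. The stems with 1 vowel (dud → dudud, wah → wawah, lir → lilir) repeat the first consonant+vowel as a prefix.
So wev → wewev.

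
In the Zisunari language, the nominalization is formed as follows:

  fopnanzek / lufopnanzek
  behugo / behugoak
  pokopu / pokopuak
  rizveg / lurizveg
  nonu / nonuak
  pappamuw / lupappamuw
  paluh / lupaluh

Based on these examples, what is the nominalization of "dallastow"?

nonu and paluh both have last vowel 'u' yet inflect differently (nonuak, lupaluh), so the last vowel is not what conditions the rule; whether the stem ends in a vowel or a consonant is.
"dallastow" ends in a consonant. The stems ending in a consonant (fopnanzek → lufopnanzek, rizveg → lurizveg, paluh → lupaluh) add the prefix lu-.
The other pattern: stems ending in a vowel add -ak.
So dallastow → ludallastow.

ludallastow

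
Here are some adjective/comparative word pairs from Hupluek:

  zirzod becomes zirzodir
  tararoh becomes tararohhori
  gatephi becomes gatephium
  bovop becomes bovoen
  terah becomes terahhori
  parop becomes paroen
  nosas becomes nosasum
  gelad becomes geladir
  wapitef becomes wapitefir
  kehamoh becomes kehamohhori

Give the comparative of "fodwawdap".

"fodwawdap" ends in -p. The stems ending in -p (parop → paroen, bovop → bovoen) drop the final letter and add -en.
So fodwawdap → fodwawdaen.

fodwawdaen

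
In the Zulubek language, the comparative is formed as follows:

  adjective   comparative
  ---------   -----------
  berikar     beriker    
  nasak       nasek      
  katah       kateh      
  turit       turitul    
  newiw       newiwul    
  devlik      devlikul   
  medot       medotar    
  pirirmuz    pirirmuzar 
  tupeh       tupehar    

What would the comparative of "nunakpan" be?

nunakpen

nasak and devlik both end in -k yet inflect differently (nasek, devlikul), so the final letter is not what conditions the rule; the last vowel is.
"nunakpan" has last vowel 'a'. The stems whose last vowel is 'a' (berikar → beriker, nasak → nasek, katah → kateh) change the last vowel to 'e'.
So nunakpan → nunakpen.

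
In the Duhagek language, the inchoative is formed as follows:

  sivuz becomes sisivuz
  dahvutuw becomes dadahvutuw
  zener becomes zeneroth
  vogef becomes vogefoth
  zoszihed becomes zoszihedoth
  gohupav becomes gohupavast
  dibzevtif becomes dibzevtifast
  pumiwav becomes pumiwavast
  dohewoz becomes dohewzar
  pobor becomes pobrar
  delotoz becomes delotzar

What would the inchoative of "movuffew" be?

movuffewoth

vogef and dibzevtif both end in -f yet inflect differently (vogefoth, dibzevtifast), so the final letter is not what conditions the rule; the last vowel is.
"movuffew" has last vowel 'e'. The stems whose last vowel is 'e' (zener → zeneroth, vogef → vogefoth, zoszihed → zoszihedoth) add -oth.
The other patterns: stems whose last vowel is 'u' repeat the first consonant+vowel as a prefix; stems whose last vowel is 'a' or 'i' add -ast; stems whose last vowel is 'o' delete the last vowel and add -ar.
So movuffew → movuffewoth.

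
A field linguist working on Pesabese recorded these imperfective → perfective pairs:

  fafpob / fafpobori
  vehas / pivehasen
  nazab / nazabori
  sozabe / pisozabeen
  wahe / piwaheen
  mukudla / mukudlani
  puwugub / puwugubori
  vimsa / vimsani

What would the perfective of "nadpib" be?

nadpibori

vimsa and nazab both have last vowel 'a' yet inflect differently (vimsani, nazabori), so the last vowel is not what conditions the rule; the final letter is.
"nadpib" ends in -b. The stems ending in -b (nazab → nazabori, puwugub → puwugubori, fafpob → fafpobori) add -ori.
So nadpib → nadpibori.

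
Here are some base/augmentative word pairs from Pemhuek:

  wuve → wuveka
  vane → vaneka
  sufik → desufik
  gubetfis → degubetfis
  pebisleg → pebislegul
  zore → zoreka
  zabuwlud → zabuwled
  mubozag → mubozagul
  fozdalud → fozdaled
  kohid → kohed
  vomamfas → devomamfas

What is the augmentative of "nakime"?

nakimeka

"nakime" ends in -e. The stems ending in -e (wuve → wuveka, zore → zoreka, vane → vaneka) drop the final letter and add -eka.
The other patterns: stems ending in -g add -ul; stems ending in -d change the last vowel to 'e'; stems ending in -k or -s add the prefix de-.
So nakime → nakimeka.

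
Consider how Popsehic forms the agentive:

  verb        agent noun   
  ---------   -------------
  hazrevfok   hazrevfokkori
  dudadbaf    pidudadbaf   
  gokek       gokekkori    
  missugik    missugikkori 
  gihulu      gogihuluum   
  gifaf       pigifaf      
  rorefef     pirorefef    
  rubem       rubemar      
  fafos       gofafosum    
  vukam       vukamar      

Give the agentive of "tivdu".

gotivduum

"tivdu" ends in -u. The one such stem in the data (gihulu → gogihuluum) adds go- … -um around the stem, so the same rule applies.
The other patterns: stems ending in -f add the prefix pi-; stems ending in -k double the final consonant and add -ori; stems ending in -m add -ar.
So tivdu → gotivduum.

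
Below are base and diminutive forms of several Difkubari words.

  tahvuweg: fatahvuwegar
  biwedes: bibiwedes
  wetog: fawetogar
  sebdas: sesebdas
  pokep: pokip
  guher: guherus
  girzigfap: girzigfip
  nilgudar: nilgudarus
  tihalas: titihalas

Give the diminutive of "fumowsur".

fumowsurus

"fumowsur" ends in -r. The stems ending in -r (guher → guherus, nilgudar → nilgudarus) add -us.
The other patterns: stems ending in -g add fa- … -ar around the stem; stems ending in -s repeat the first consonant+vowel as a prefix; stems ending in -p change the last vowel to 'i'.
So fumowsur → fumowsurus.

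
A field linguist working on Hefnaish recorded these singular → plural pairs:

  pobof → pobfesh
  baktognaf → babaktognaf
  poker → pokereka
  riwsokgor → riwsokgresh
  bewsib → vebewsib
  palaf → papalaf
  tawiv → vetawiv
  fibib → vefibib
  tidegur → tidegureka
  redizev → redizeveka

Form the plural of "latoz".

palaf and pobof both end in -f yet inflect differently (papalaf, pobfesh), so the final letter is not what conditions the rule; the last vowel is.
"latoz" has last vowel 'o'. The stems whose last vowel is 'o' (pobof → pobfesh, riwsokgor → riwsokgresh) delete the last vowel and add -esh.
The other patterns: stems whose last vowel is 'i' add the prefix ve-; stems whose last vowel is 'a' repeat the first consonant+vowel as a prefix; stems whose last vowel is 'e' or 'u' add -eka.
So latoz → latzesh.

latzesh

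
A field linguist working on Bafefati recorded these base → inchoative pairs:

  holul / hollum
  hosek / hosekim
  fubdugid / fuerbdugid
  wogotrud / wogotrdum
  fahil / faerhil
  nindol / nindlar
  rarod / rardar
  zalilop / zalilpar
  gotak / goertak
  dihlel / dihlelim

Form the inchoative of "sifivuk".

wogotrud and fubdugid both end in -d yet inflect differently (wogotrdum, fuerbdugid), so the final letter is not what conditions the rule; the last vowel is.
"sifivuk" has last vowel 'u'. The stems whose last vowel is 'u' (wogotrud → wogotrdum, holul → hollum) delete the last vowel and add -um.
The other patterns: stems whose last vowel is 'a' or 'i' insert -er- after the first vowel; stems whose last vowel is 'e' add -im; stems whose last vowel is 'o' delete the last vowel and add -ar.
So sifivuk → sifivkum.

sifivkum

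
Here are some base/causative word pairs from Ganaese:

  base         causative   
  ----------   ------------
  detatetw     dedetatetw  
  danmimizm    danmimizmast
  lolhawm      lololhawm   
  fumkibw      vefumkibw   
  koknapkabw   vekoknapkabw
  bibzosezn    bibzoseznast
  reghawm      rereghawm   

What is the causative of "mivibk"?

"mivibk" has second-to-last letter 'b'. The stems whose second-to-last letter is 'b' (fumkibw → vefumkibw, koknapkabw → vekoknapkabw) add the prefix ve-.
So mivibk → vemivibk.

vemivibk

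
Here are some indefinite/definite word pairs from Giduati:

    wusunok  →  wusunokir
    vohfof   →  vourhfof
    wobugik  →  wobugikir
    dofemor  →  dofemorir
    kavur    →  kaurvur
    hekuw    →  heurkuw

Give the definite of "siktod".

"siktod" has 2 vowels. The stems with 2 vowels (kavur → kaurvur, vohfof → vourhfof, hekuw → heurkuw) insert -ur- after the first vowel.
So siktod → siurktod.

siurktod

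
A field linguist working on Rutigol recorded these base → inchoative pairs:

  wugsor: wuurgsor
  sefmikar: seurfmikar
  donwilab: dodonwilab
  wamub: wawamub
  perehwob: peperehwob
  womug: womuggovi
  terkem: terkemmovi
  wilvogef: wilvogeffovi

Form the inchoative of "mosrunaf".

mosrunaffovi

"mosrunaf" ends in -f. The one such stem in the data (wilvogef → wilvogeffovi) doubles the final consonant and adds -ovi (as do womug, terkem), so the same rule applies.
The other patterns: stems ending in -r insert -ur- after the first vowel; stems ending in -b repeat the first consonant+vowel as a prefix.
So mosrunaf → mosrunaffovi.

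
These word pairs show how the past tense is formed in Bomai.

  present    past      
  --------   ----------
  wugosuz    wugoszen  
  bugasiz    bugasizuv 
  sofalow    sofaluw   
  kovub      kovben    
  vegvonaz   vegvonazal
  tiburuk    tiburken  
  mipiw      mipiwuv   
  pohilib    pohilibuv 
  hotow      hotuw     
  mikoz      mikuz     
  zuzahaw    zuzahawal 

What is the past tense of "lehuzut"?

vegvonaz and mikoz both end in -z yet inflect differently (vegvonazal, mikuz), so the final letter is not what conditions the rule; the last vowel is.
"lehuzut" has last vowel 'u'. The stems whose last vowel is 'u' (kovub → kovben, tiburuk → tiburken, wugosuz → wugoszen) delete the last vowel and add -en.
So lehuzut → lehuzten.

lehuzten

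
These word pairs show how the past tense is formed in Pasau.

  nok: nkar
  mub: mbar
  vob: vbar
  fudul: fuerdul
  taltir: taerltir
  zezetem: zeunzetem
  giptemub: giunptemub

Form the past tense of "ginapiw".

giunnapiw

"ginapiw" has 3 vowels. The stems with 3 vowels (zezetem → zeunzetem, giptemub → giunptemub) insert -un- after the first vowel.
So ginapiw → giunnapiw.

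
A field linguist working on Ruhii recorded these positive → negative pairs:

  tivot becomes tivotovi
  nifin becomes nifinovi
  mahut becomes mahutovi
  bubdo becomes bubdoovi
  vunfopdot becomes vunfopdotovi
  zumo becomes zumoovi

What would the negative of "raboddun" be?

Every pair shown (tivot → tivotovi, nifin → nifinovi, mahut → mahutovi, …) follows the same rule: add -ovi.
So raboddun → raboddunovi.

raboddunovi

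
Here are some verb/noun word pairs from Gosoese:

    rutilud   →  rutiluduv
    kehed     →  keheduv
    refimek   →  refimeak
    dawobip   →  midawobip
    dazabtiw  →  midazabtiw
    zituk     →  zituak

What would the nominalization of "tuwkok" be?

refimek and kehed both have last vowel 'e' yet inflect differently (refimeak, keheduv), so the last vowel is not what conditions the rule; the final letter is.
"tuwkok" ends in -k. The stems ending in -k (refimek → refimeak, zituk → zituak) drop the final letter and add -ak.
So tuwkok → tuwkoak.

tuwkoak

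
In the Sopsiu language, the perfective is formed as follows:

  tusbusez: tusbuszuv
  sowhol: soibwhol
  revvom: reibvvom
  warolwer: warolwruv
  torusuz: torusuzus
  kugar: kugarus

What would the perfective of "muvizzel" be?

muvizzluv

"muvizzel" has last vowel 'e'. The stems whose last vowel is 'e' (tusbusez → tusbuszuv, warolwer → warolwruv) delete the last vowel and add -uv.
The other patterns: stems whose last vowel is 'o' insert -ib- after the first vowel; stems whose last vowel is 'a' or 'u' add -us.
So muvizzel → muvizzluv.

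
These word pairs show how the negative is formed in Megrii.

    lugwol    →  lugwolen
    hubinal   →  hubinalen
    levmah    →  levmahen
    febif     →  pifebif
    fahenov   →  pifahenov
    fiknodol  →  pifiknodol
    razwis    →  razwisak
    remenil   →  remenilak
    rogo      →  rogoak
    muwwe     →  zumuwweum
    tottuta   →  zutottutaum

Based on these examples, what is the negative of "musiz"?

zumusizum

lugwol and fiknodol both end in -l yet inflect differently (lugwolen, pifiknodol), so the final letter is not what conditions the rule; the first letter is.
"musiz" begins with m-. The one such stem in the data (muwwe → zumuwweum) adds zu- … -um around the stem, so the same rule applies.
So musiz → zumusizum.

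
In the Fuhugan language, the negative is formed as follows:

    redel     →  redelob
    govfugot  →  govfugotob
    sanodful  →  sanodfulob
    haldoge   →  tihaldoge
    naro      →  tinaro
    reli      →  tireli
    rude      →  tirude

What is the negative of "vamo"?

tivamo

redel and haldoge both have last vowel 'e' yet inflect differently (redelob, tihaldoge), so the last vowel is not what conditions the rule; whether the stem ends in a vowel or a consonant is.
"vamo" ends in a vowel. The stems ending in a vowel (haldoge → tihaldoge, naro → tinaro, reli → tireli) add the prefix ti-.
So vamo → tivamo.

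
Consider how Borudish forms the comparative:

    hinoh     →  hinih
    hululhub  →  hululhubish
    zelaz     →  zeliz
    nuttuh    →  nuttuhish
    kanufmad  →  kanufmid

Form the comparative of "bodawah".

bodawih

nuttuh and hinoh both end in -h yet inflect differently (nuttuhish, hinih), so the final letter is not what conditions the rule; the last vowel is.
"bodawah" has last vowel 'a'. The stems whose last vowel is 'a' (zelaz → zeliz, kanufmad → kanufmid) change the last vowel to 'i'.
The other pattern: stems whose last vowel is 'u' add -ish.
So bodawah → bodawih.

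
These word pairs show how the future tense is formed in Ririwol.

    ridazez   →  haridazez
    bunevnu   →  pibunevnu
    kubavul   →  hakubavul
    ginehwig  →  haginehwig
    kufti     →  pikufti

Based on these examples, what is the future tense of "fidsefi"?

bunevnu and kubavul both have last vowel 'u' yet inflect differently (pibunevnu, hakubavul), so the last vowel is not what conditions the rule; whether the stem ends in a vowel or a consonant is.
"fidsefi" ends in a vowel. The stems ending in a vowel (kufti → pikufti, bunevnu → pibunevnu) add the prefix pi-.
So fidsefi → pifidsefi.

pifidsefi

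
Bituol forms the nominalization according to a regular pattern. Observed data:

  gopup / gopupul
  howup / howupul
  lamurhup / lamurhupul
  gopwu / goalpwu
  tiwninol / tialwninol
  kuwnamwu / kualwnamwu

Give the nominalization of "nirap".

nirapul

gopup and gopwu both have last vowel 'u' yet inflect differently (gopupul, goalpwu), so the last vowel is not what conditions the rule; the final letter is.
"nirap" ends in -p. The stems ending in -p (gopup → gopupul, howup → howupul, lamurhup → lamurhupul) add -ul.
The other pattern: stems ending in -l or -u insert -al- after the first vowel.
So nirap → nirapul.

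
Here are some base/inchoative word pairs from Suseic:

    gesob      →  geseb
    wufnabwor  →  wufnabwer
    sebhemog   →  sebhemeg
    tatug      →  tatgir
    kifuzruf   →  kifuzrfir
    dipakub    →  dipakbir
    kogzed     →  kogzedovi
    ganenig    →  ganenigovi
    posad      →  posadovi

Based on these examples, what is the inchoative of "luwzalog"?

luwzaleg

"luwzalog" has last vowel 'o'. The stems whose last vowel is 'o' (gesob → geseb, wufnabwor → wufnabwer, sebhemog → sebhemeg) change the last vowel to 'e'.
So luwzalog → luwzaleg.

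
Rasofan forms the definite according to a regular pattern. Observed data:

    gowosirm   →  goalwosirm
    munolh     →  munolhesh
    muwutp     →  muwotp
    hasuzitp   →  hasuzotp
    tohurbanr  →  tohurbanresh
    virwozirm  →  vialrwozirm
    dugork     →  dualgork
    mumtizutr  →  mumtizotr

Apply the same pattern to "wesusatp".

wesusotp

mumtizutr and tohurbanr both end in -r yet inflect differently (mumtizotr, tohurbanresh), so the final letter is not what conditions the rule; the second-to-last letter is.
"wesusatp" has second-to-last letter 't'. The stems whose second-to-last letter is 't' (muwutp → muwotp, hasuzitp → hasuzotp, mumtizutr → mumtizotr) change the last vowel to 'o'.
The other patterns: stems whose second-to-last letter is 'r' insert -al- after the first vowel; stems whose second-to-last letter is 'l' or 'n' add -esh.
So wesusatp → wesusotp.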